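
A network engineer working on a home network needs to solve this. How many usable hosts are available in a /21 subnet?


Given: subnet mask /21
Host bits = 32 - 21 = 11
Total addresses = 2^11 = 2048
Usable hosts = 2048 - 2 (network + broadcast) = 2046

2046


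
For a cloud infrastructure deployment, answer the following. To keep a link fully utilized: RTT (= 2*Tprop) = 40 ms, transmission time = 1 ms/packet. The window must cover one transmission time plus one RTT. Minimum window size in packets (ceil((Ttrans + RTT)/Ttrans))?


Given: Ttrans = 1 ms, RTT = 40 ms (= 2 * Tprop, Tprop = 20 ms)
Time until first ACK returns = Ttrans + RTT = 1 + 40 = 41 ms
Need W * Ttrans >= Ttrans + RTT  ->  W >= (Ttrans + RTT) / Ttrans
(Ttrans + RTT) / Ttrans = 41 / 1 = 41
W_min = ceil(41) = 41

41


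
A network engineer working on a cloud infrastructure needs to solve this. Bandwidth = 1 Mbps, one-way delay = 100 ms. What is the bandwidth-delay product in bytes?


Given: bandwidth = 1 Mbps, delay = 100 ms
BDP in bits = 1 * 10^6 * 100 / 1000
BDP in bits = 100000
BDP in bytes = 100000 / 8 = 12500

12500


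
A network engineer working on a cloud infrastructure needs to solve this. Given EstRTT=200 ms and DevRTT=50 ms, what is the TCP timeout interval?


Given: EstRTT = 200 ms, DevRTT = 50 ms
Timeout = EstRTT + 4 * DevRTT
4 * DevRTT = 4 * 50 = 200
Timeout = 200 + 200 = 400 ms

400


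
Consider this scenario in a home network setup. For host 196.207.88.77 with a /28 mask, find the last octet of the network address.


Given: IP = 196.207.88.77, prefix = /28
Subnet mask = 255.255.255.240
Last octet of IP: 77
Last octet of mask: 240
Network last octet = 77 AND 240 = 64

64


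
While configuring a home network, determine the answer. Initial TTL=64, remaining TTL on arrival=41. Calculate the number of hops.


Given: initial TTL = 64, received TTL = 41
Hops = initial TTL - received TTL
Hops = 64 - 41 = 23

23


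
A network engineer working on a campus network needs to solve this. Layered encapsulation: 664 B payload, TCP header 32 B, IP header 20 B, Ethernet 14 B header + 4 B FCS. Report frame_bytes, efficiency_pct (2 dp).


TCP segment = 664 + 32 = 696 B
IP packet = 696 + 20 = 716 B
Ethernet frame = 716 + 14 + 4 = 734 B
Efficiency = app / frame = 664 / 734 = 0.904632 = 90.4632% -> 90.46% (2 dp)

734, 90.46


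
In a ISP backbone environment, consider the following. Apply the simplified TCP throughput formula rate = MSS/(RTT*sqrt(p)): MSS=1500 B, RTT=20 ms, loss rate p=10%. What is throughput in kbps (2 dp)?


Given: MSS = 1500 bytes, RTT = 20 ms, loss = 10%
RTT in seconds = 20 / 1000 = 0.02
Loss rate = 10% = 0.1
sqrt(loss) = sqrt(0.1) = 0.316227766017
Throughput (bytes/s) = 1500 / (0.02 * 0.316227766017) = 237170.8245
Throughput (kbps) = 237170.8245 * 8 / 1000 = 1897.366596 -> 1897.37 kbps (2 dp)

1897.37


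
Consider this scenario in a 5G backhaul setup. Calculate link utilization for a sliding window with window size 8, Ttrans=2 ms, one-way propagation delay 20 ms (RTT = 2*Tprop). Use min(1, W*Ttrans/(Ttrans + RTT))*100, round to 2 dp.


Given: W = 8, Ttrans = 2 ms, RTT = 40 ms (= 2 * Tprop, Tprop = 20 ms)
Cycle time = Ttrans + RTT = 2 + 40 = 42 ms (first packet sent until its ACK returns)
W * Ttrans = 8 * 2 = 16 ms of sending per cycle
W * Ttrans / (Ttrans + RTT) = 16 / 42 = 0.380952
U = min(1, 0.380952) = 0.380952
U% = 38.10%

38.10


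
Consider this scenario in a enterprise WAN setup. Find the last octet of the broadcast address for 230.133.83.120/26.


Given: IP = 230.133.83.120, prefix = /26
Host bits = 32 - 26 = 6
Network last octet = 120 AND mask = 64
Host part size = 2^6 - 1 = 63
Broadcast last octet = 64 OR 63 = 127

127


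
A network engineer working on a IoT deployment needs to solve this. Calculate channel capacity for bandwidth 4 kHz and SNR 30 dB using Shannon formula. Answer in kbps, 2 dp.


Given: B = 4 kHz, SNR = 30 dB
SNR linear = 10^(30/10) = 1000
1 + SNR = 1001
log2(1001) = 9.9672262588
C = 4 * 1000 * 9.9672262588 = 39868.9050 bps
C = 39.868905 kbps -> 39.87 kbps (2 dp)

39.87


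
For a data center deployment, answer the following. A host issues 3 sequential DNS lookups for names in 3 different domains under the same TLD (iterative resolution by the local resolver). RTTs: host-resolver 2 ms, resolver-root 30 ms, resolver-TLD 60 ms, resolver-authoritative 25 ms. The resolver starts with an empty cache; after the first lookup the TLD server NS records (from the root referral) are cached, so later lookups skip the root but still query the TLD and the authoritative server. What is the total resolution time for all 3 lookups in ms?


Lookup 1 (cold cache): local + root + TLD + auth = 2 + 30 + 60 + 25 = 117 ms
Lookups 2..3 (TLD NS cached -> skip root; new domain -> still ask TLD and auth): local + TLD + auth = 2 + 60 + 25 = 87 ms each
Remaining 2 lookups: 2 * 87 = 174 ms
Total = 117 + 174 = 291 ms

291


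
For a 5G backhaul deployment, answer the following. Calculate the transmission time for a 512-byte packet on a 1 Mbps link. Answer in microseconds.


Given: packet = 512 bytes, bandwidth = 1 Mbps
Packet in bits = 512 * 8 = 4096 bits
Bandwidth = 1 * 10^6 = 1000000 bps
Time = 4096 / 1000000 seconds
Time in us = 4096 * 10^6 / 1000000 = 4096

4096


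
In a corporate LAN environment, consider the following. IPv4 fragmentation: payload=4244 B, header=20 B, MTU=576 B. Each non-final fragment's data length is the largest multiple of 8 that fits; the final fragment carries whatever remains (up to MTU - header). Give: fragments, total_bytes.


Max data per non-final fragment = floor((MTU - header)/8)*8 = floor((576 - 20)/8)*8 = floor(556/8)*8 = 552 B
Final fragment needs no 8-byte alignment: it can carry up to MTU - header = 556 B
Non-final fragments needed = ceil((payload - 556) / 552) = ceil(3688/552) = ceil(6.6812) = 7
Number of fragments = 7 + 1 = 8
Fragment sizes (data): 7 * 552 B + 380 B (last, 380 <= 556 OK)
Total bytes sent = payload + n_frags * header = 4244 + 8*20 = 4244 + 160 = 4404 B

8, 4404


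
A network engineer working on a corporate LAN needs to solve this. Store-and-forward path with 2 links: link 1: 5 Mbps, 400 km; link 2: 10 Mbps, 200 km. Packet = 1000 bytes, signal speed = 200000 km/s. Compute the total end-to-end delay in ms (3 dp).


Packet = 1000 bytes = 8000 bits. Store-and-forward: sum (t_trans + t_prop) per link.
Link 1: t_trans = 8000/(5*10^6) s = 1.6000 ms; t_prop = 400/200000 s = 2.0000 ms; subtotal = 3.6000 ms
Link 2: t_trans = 8000/(10*10^6) s = 0.8000 ms; t_prop = 200/200000 s = 1.0000 ms; subtotal = 1.8000 ms
End-to-end = 3.6000 + 1.8000 = 5.4000 ms -> 5.400 ms (3 dp)

5.400


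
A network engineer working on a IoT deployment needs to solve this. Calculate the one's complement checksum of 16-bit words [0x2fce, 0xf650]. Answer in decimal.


Given words: [0x2fce, 0xf650]
Step 1: Sum all words
Raw sum = 12238 + 63056 = 75294
Step 2: Fold carry: (9758 + 1) = 9759
One's complement = ~9759 & 0xFFFF = 55776

55776


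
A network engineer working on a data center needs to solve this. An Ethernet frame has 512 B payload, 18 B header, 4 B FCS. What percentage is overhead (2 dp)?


Given: payload = 512 B, header = 18 B, trailer = 4 B
Overhead bytes = header + trailer = 18 + 4 = 22
Total frame = payload + overhead = 512 + 22 = 534
Overhead % = 22 / 534 * 100 = 4.1199% -> 4.12% (2 dp)

4.12


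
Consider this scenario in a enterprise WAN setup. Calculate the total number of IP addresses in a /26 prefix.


Given: CIDR prefix /26
Host bits = 32 - 26 = 6
Total addresses = 2^6 = 64

64


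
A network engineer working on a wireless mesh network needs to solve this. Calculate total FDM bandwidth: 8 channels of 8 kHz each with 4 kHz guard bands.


Given: 8 channels, 8 kHz each, guard = 4 kHz
Channel bandwidth = 8 * 8 = 64 kHz
Guard bands = 7 gaps * 4 kHz = 28 kHz
Total = 64 + 28 = 92 kHz

92


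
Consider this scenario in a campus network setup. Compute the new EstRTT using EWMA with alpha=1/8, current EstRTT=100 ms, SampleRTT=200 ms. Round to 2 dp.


Given: EstRTT = 100 ms, SampleRTT = 200 ms, alpha = 1/8
New EstRTT = (1 - alpha) * EstRTT + alpha * SampleRTT
(7/8) * 100 = 87.5
(1/8) * 200 = 25
New EstRTT = 87.5 + 25 = 112.5 ms -> 112.50 ms (2 dp)

112.50


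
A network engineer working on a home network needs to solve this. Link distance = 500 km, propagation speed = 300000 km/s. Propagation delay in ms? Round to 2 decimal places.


Given: distance = 500 km, speed = 300000 km/s
Delay = distance / speed = 500 / 300000 seconds
Delay in ms = 500 * 1000 / 300000
Delay = 1.6667 ms
Rounded to 2 dp = 1.67 ms

1.67


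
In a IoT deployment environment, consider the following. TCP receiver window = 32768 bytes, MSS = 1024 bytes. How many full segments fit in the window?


Given: RWND = 32768 bytes, MSS = 1024 bytes
Full segments = floor(RWND / MSS)
Full segments = floor(32768 / 1024)
Full segments = floor(32.0) = 32

32


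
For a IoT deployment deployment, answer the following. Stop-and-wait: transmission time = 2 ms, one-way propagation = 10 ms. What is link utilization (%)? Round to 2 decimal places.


Given: Ttrans = 2 ms, Tprop = 10 ms
RTT = 2 * Tprop = 2 * 10 = 20 ms
U = Ttrans / (Ttrans + RTT)
U = 2 / (2 + 20)
U = 2 / 22 = 0.090909
U% = 9.09%

9.09


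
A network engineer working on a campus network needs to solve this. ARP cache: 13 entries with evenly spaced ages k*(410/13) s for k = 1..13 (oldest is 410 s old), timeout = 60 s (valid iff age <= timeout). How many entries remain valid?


Ages are k * 410/13 s for k = 1..13 (spacing = 31.5385 s).
Entry k is valid iff k * 410/13 <= 60 iff k <= 13 * 60 / 410 = 1.9024
n_valid = floor(1.9024) = 1
(n_stale = 13 - 1 = 12)

1


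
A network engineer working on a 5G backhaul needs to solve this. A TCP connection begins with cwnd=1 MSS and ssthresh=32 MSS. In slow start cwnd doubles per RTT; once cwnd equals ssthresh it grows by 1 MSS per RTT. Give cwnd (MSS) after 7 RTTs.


RTT 0: cwnd = 1 MSS (initial)
RTT 1: cwnd = 2 MSS (slow start, doubled)
RTT 2: cwnd = 4 MSS (slow start, doubled)
RTT 3: cwnd = 8 MSS (slow start, doubled)
RTT 4: cwnd = 16 MSS (slow start, doubled)
RTT 5: cwnd = 32 MSS (slow start, doubled)
RTT 6: cwnd = 33 MSS (congestion avoidance, +1)
RTT 7: cwnd = 34 MSS (congestion avoidance, +1)

34


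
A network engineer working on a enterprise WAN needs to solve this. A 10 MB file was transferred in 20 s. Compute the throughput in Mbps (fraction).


Given: file = 10 MB, time = 20 s
File in Mb = 10 * 8 = 80 Mb
Throughput = 80 / 20 Mbps
Throughput = 4 Mbps

4


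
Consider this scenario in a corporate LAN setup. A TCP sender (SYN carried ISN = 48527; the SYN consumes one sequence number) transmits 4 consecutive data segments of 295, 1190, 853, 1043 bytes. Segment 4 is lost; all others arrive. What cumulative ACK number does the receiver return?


SYN uses sequence number 48527; first data byte = ISN + 1 = 48528.
Segment 1: SEQ = 48528, len = 295 B, covers [48528, 48822]
Segment 2: SEQ = 48823, len = 1190 B, covers [48823, 50012]
Segment 3: SEQ = 50013, len = 853 B, covers [50013, 50865]
Segment 4: SEQ = 50866, len = 1043 B, covers [50866, 51908] [LOST]
In-order data received: bytes [48528, 50865] (segments 1..3).
Segment 4 missing -> gap begins at byte 50866.
Cumulative ACK = next expected in-order byte = 48528 + 295 + 1190 + 853 = 50866

50866


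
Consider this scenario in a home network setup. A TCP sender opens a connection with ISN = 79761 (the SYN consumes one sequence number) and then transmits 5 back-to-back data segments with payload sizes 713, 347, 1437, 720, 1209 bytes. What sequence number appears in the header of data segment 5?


The SYN occupies sequence number ISN = 79761, so the first data byte is ISN + 1 = 79762.
SEQ of data segment i = (ISN + 1) + sum of payload sizes of segments 1..i-1.
Segment 1: SEQ = 79762, payload = 713 bytes
Segment 2: SEQ = 80475, payload = 347 bytes
Segment 3: SEQ = 80822, payload = 1437 bytes
Segment 4: SEQ = 82259, payload = 720 bytes
Segment 5: SEQ = 82979, payload = 1209 bytes
SEQ of segment 5 = 79762 + 713 + 347 + 1437 + 720 = 82979

82979


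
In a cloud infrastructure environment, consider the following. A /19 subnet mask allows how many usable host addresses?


Given: subnet mask /19
Host bits = 32 - 19 = 13
Total addresses = 2^13 = 8192
Usable hosts = 8192 - 2 (network + broadcast) = 8190

8190


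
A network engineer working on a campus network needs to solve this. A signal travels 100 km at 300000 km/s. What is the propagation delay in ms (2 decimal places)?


Given: distance = 100 km, speed = 300000 km/s
Delay = distance / speed = 100 / 300000 seconds
Delay in ms = 100 * 1000 / 300000
Delay = 0.3333 ms
Rounded to 2 dp = 0.33 ms

0.33


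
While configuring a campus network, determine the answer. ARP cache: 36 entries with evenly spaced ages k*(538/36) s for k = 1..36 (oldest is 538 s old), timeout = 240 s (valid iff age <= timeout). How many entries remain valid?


Ages are k * 538/36 s for k = 1..36 (spacing = 14.9444 s).
Entry k is valid iff k * 538/36 <= 240 iff k <= 36 * 240 / 538 = 16.0595
n_valid = floor(16.0595) = 16
(n_stale = 36 - 16 = 20)

16


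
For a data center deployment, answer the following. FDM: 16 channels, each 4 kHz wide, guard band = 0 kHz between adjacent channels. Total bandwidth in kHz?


Given: 16 channels, 4 kHz each, guard = 0 kHz
Channel bandwidth = 16 * 4 = 64 kHz
Guard bands = 15 gaps * 0 kHz = 0 kHz
Total = 64 + 0 = 64 kHz

64


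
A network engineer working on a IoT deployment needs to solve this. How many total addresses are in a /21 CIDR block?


Given: CIDR prefix /21
Host bits = 32 - 21 = 11
Total addresses = 2^11 = 2048

2048


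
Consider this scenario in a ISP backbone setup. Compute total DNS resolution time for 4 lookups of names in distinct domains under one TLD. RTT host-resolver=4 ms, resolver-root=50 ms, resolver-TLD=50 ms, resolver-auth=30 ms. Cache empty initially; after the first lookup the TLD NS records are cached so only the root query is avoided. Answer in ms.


Lookup 1 (cold cache): local + root + TLD + auth = 4 + 50 + 50 + 30 = 134 ms
Lookups 2..4 (TLD NS cached -> skip root; new domain -> still ask TLD and auth): local + TLD + auth = 4 + 50 + 30 = 84 ms each
Remaining 3 lookups: 3 * 84 = 252 ms
Total = 134 + 252 = 386 ms

386


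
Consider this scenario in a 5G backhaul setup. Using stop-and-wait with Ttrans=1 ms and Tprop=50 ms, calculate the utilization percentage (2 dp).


Given: Ttrans = 1 ms, Tprop = 50 ms
RTT = 2 * Tprop = 2 * 50 = 100 ms
U = Ttrans / (Ttrans + RTT)
U = 1 / (1 + 100)
U = 1 / 101 = 0.009901
U% = 0.99%

0.99


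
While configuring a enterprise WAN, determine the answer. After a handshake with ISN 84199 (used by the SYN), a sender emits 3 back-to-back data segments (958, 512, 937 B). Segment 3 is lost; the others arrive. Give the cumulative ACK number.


SYN uses sequence number 84199; first data byte = ISN + 1 = 84200.
Segment 1: SEQ = 84200, len = 958 B, covers [84200, 85157]
Segment 2: SEQ = 85158, len = 512 B, covers [85158, 85669]
Segment 3: SEQ = 85670, len = 937 B, covers [85670, 86606] [LOST]
In-order data received: bytes [84200, 85669] (segments 1..2).
Segment 3 missing -> gap begins at byte 85670.
Cumulative ACK = next expected in-order byte = 84200 + 958 + 512 = 85670

85670


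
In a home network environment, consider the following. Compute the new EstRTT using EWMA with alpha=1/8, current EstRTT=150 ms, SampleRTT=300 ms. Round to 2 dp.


Given: EstRTT = 150 ms, SampleRTT = 300 ms, alpha = 1/8
New EstRTT = (1 - alpha) * EstRTT + alpha * SampleRTT
(7/8) * 150 = 131.25
(1/8) * 300 = 37.5
New EstRTT = 131.25 + 37.5 = 168.75 ms -> 168.75 ms (2 dp)

168.75


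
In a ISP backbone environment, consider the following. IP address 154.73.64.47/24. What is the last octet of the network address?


Given: IP = 154.73.64.47, prefix = /24
Subnet mask = 255.255.255.0
Last octet of IP: 47
Last octet of mask: 0
Network last octet = 47 AND 0 = 0

0


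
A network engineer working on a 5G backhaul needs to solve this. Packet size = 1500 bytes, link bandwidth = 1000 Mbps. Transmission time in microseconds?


Given: packet = 1500 bytes, bandwidth = 1000 Mbps
Packet in bits = 1500 * 8 = 12000 bits
Bandwidth = 1000 * 10^6 = 1000000000 bps
Time = 12000 / 1000000000 seconds
Time in us = 12000 * 10^6 / 1000000000 = 12

12


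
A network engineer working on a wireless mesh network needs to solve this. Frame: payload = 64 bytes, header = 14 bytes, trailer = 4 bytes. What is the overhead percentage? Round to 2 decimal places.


Given: payload = 64 B, header = 14 B, trailer = 4 B
Overhead bytes = header + trailer = 14 + 4 = 18
Total frame = payload + overhead = 64 + 18 = 82
Overhead % = 18 / 82 * 100 = 21.9512% -> 21.95% (2 dp)

21.95


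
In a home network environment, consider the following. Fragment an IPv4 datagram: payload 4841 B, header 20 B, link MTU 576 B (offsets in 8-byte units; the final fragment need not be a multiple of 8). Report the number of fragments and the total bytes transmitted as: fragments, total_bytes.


Max data per non-final fragment = floor((MTU - header)/8)*8 = floor((576 - 20)/8)*8 = floor(556/8)*8 = 552 B
Final fragment needs no 8-byte alignment: it can carry up to MTU - header = 556 B
Non-final fragments needed = ceil((payload - 556) / 552) = ceil(4285/552) = ceil(7.7627) = 8
Number of fragments = 8 + 1 = 9
Fragment sizes (data): 8 * 552 B + 425 B (last, 425 <= 556 OK)
Total bytes sent = payload + n_frags * header = 4841 + 9*20 = 4841 + 180 = 5021 B

9, 5021


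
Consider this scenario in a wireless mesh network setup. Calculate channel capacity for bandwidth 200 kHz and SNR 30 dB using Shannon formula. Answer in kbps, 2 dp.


Given: B = 200 kHz, SNR = 30 dB
SNR linear = 10^(30/10) = 1000
1 + SNR = 1001
log2(1001) = 9.9672262588
C = 200 * 1000 * 9.9672262588 = 1993445.2518 bps
C = 1993.445252 kbps -> 1993.45 kbps (2 dp)

1993.45


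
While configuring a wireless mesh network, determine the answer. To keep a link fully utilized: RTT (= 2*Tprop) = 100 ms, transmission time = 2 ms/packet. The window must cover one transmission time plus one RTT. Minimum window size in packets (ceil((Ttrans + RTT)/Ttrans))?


Given: Ttrans = 2 ms, RTT = 100 ms (= 2 * Tprop, Tprop = 50 ms)
Time until first ACK returns = Ttrans + RTT = 2 + 100 = 102 ms
Need W * Ttrans >= Ttrans + RTT  ->  W >= (Ttrans + RTT) / Ttrans
(Ttrans + RTT) / Ttrans = 102 / 2 = 51
W_min = ceil(51) = 51

51


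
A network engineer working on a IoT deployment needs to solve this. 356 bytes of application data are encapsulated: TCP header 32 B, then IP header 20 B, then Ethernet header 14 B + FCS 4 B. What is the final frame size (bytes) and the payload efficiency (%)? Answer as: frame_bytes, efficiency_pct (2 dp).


TCP segment = 356 + 32 = 388 B
IP packet = 388 + 20 = 408 B
Ethernet frame = 408 + 14 + 4 = 426 B
Efficiency = app / frame = 356 / 426 = 0.835681 = 83.5681% -> 83.57% (2 dp)

426, 83.57


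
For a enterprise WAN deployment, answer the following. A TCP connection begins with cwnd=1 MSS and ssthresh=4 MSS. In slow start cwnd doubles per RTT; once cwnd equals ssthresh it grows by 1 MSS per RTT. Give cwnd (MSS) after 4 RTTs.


RTT 0: cwnd = 1 MSS (initial)
RTT 1: cwnd = 2 MSS (slow start, doubled)
RTT 2: cwnd = 4 MSS (slow start, doubled)
RTT 3: cwnd = 5 MSS (congestion avoidance, +1)
RTT 4: cwnd = 6 MSS (congestion avoidance, +1)

6


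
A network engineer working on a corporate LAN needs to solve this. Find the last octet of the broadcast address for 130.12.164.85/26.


Given: IP = 130.12.164.85, prefix = /26
Host bits = 32 - 26 = 6
Network last octet = 85 AND mask = 64
Host part size = 2^6 - 1 = 63
Broadcast last octet = 64 OR 63 = 127

127


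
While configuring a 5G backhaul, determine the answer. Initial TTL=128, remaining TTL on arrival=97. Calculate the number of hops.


Given: initial TTL = 128, received TTL = 97
Hops = initial TTL - received TTL
Hops = 128 - 97 = 31

31


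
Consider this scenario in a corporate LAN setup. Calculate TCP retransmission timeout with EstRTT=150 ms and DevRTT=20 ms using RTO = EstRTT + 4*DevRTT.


Given: EstRTT = 150 ms, DevRTT = 20 ms
Timeout = EstRTT + 4 * DevRTT
4 * DevRTT = 4 * 20 = 80
Timeout = 150 + 80 = 230 ms

230


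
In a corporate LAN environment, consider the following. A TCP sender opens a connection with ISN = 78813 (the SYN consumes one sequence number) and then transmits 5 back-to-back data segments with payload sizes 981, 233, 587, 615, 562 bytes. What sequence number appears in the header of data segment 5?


The SYN occupies sequence number ISN = 78813, so the first data byte is ISN + 1 = 78814.
SEQ of data segment i = (ISN + 1) + sum of payload sizes of segments 1..i-1.
Segment 1: SEQ = 78814, payload = 981 bytes
Segment 2: SEQ = 79795, payload = 233 bytes
Segment 3: SEQ = 80028, payload = 587 bytes
Segment 4: SEQ = 80615, payload = 615 bytes
Segment 5: SEQ = 81230, payload = 562 bytes
SEQ of segment 5 = 78814 + 981 + 233 + 587 + 615 = 81230

81230


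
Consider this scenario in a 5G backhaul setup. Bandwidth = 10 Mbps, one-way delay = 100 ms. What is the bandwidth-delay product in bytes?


Given: bandwidth = 10 Mbps, delay = 100 ms
BDP in bits = 10 * 10^6 * 100 / 1000
BDP in bits = 1000000
BDP in bytes = 1000000 / 8 = 125000

125000


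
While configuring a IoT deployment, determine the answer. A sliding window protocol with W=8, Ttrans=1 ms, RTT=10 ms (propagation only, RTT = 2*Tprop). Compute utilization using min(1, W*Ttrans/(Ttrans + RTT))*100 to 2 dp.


Given: W = 8, Ttrans = 1 ms, RTT = 10 ms (= 2 * Tprop, Tprop = 5 ms)
Cycle time = Ttrans + RTT = 1 + 10 = 11 ms (first packet sent until its ACK returns)
W * Ttrans = 8 * 1 = 8 ms of sending per cycle
W * Ttrans / (Ttrans + RTT) = 8 / 11 = 0.727273
U = min(1, 0.727273) = 0.727273
U% = 72.73%

72.73


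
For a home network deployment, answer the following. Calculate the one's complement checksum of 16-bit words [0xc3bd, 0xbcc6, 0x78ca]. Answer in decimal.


Given words: [0xc3bd, 0xbcc6, 0x78ca]
Step 1: Sum all words
Raw sum = 50109 + 48326 + 30922 = 129357
Step 2: Fold carry: (63821 + 1) = 63822
One's complement = ~63822 & 0xFFFF = 1713

1713


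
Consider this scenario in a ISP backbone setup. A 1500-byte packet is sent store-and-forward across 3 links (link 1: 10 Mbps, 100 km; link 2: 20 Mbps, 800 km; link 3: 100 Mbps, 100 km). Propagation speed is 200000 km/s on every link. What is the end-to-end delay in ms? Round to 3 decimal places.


Packet = 1500 bytes = 12000 bits. Store-and-forward: sum (t_trans + t_prop) per link.
Link 1: t_trans = 12000/(10*10^6) s = 1.2000 ms; t_prop = 100/200000 s = 0.5000 ms; subtotal = 1.7000 ms
Link 2: t_trans = 12000/(20*10^6) s = 0.6000 ms; t_prop = 800/200000 s = 4.0000 ms; subtotal = 4.6000 ms
Link 3: t_trans = 12000/(100*10^6) s = 0.1200 ms; t_prop = 100/200000 s = 0.5000 ms; subtotal = 0.6200 ms
End-to-end = 1.7000 + 4.6000 + 0.6200 = 6.9200 ms -> 6.920 ms (3 dp)

6.920


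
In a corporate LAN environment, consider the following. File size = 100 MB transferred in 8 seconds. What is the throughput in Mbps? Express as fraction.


Given: file = 100 MB, time = 8 s
File in Mb = 100 * 8 = 800 Mb
Throughput = 800 / 8 Mbps
Throughput = 100 Mbps

100


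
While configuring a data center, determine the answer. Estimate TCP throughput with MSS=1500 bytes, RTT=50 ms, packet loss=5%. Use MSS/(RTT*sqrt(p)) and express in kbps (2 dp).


Given: MSS = 1500 bytes, RTT = 50 ms, loss = 5%
RTT in seconds = 50 / 1000 = 0.05
Loss rate = 5% = 0.05
sqrt(loss) = sqrt(0.05) = 0.223606797750
Throughput (bytes/s) = 1500 / (0.05 * 0.223606797750) = 134164.0786
Throughput (kbps) = 134164.0786 * 8 / 1000 = 1073.312629 -> 1073.31 kbps (2 dp)

1073.31


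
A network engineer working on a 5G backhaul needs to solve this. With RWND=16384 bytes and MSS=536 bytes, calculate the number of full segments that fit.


Given: RWND = 16384 bytes, MSS = 536 bytes
Full segments = floor(RWND / MSS)
Full segments = floor(16384 / 536)
Full segments = floor(30.5672) = 30

30


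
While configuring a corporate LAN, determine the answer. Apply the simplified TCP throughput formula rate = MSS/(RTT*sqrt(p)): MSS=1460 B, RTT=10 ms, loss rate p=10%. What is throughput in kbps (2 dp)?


Given: MSS = 1460 bytes, RTT = 10 ms, loss = 10%
RTT in seconds = 10 / 1000 = 0.01
Loss rate = 10% = 0.1
sqrt(loss) = sqrt(0.1) = 0.316227766017
Throughput (bytes/s) = 1460 / (0.01 * 0.316227766017) = 461692.5384
Throughput (kbps) = 461692.5384 * 8 / 1000 = 3693.540307 -> 3693.54 kbps (2 dp)

3693.54


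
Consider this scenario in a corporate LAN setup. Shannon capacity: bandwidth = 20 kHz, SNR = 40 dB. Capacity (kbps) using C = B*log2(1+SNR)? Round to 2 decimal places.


Given: B = 20 kHz, SNR = 40 dB
SNR linear = 10^(40/10) = 10000
1 + SNR = 10001
log2(10001) = 13.2878566418
C = 20 * 1000 * 13.2878566418 = 265757.1328 bps
C = 265.757133 kbps -> 265.76 kbps (2 dp)

265.76


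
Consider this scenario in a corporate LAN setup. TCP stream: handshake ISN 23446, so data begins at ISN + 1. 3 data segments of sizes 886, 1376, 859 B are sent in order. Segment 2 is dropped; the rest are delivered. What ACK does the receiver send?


SYN uses sequence number 23446; first data byte = ISN + 1 = 23447.
Segment 1: SEQ = 23447, len = 886 B, covers [23447, 24332]
Segment 2: SEQ = 24333, len = 1376 B, covers [24333, 25708] [LOST]
Segment 3: SEQ = 25709, len = 859 B, covers [25709, 26567]
In-order data received: bytes [23447, 24332] (segments 1..1).
Segment 2 missing -> gap begins at byte 24333; later segments buffered out of order.
Cumulative ACK = next expected in-order byte = 23447 + 886 = 24333

24333


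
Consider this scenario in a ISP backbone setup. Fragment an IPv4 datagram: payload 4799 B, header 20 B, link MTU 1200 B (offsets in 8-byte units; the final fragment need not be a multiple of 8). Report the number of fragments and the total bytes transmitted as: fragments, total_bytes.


Max data per non-final fragment = floor((MTU - header)/8)*8 = floor((1200 - 20)/8)*8 = floor(1180/8)*8 = 1176 B
Final fragment needs no 8-byte alignment: it can carry up to MTU - header = 1180 B
Non-final fragments needed = ceil((payload - 1180) / 1176) = ceil(3619/1176) = ceil(3.0774) = 4
Number of fragments = 4 + 1 = 5
Fragment sizes (data): 4 * 1176 B + 95 B (last, 95 <= 1180 OK)
Total bytes sent = payload + n_frags * header = 4799 + 5*20 = 4799 + 100 = 4899 B

5, 4899


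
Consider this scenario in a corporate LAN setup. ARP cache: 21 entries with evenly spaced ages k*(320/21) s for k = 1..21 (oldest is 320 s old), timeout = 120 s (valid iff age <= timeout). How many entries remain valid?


Ages are k * 320/21 s for k = 1..21 (spacing = 15.2381 s).
Entry k is valid iff k * 320/21 <= 120 iff k <= 21 * 120 / 320 = 7.8750
n_valid = floor(7.8750) = 7
(n_stale = 21 - 7 = 14)

7


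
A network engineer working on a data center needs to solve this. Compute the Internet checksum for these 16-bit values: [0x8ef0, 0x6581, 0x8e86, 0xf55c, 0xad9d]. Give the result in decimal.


Given words: [0x8ef0, 0x6581, 0x8e86, 0xf55c, 0xad9d]
Step 1: Sum all words
Raw sum = 36592 + 25985 + 36486 + 62812 + 44445 = 206320
Step 2: Fold carry: (9712 + 3) = 9715
One's complement = ~9715 & 0xFFFF = 55820

55820


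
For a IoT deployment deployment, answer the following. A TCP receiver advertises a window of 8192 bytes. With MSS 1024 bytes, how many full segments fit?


Given: RWND = 8192 bytes, MSS = 1024 bytes
Full segments = floor(RWND / MSS)
Full segments = floor(8192 / 1024)
Full segments = floor(8.0) = 8

8


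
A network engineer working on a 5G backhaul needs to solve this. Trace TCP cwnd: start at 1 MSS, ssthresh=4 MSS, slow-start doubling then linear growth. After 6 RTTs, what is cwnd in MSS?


RTT 0: cwnd = 1 MSS (initial)
RTT 1: cwnd = 2 MSS (slow start, doubled)
RTT 2: cwnd = 4 MSS (slow start, doubled)
RTT 3: cwnd = 5 MSS (congestion avoidance, +1)
RTT 4: cwnd = 6 MSS (congestion avoidance, +1)
RTT 5: cwnd = 7 MSS (congestion avoidance, +1)
RTT 6: cwnd = 8 MSS (congestion avoidance, +1)

8


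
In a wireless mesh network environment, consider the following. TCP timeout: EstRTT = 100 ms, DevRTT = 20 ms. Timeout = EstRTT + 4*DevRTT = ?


Given: EstRTT = 100 ms, DevRTT = 20 ms
Timeout = EstRTT + 4 * DevRTT
4 * DevRTT = 4 * 20 = 80
Timeout = 100 + 80 = 180 ms

180


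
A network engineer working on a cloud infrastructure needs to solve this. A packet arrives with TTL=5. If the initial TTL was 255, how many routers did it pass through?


Given: initial TTL = 255, received TTL = 5
Hops = initial TTL - received TTL
Hops = 255 - 5 = 250

250


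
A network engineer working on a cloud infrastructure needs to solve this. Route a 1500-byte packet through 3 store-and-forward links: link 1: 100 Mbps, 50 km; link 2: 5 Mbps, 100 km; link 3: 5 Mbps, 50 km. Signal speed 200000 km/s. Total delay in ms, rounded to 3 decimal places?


Packet = 1500 bytes = 12000 bits. Store-and-forward: sum (t_trans + t_prop) per link.
Link 1: t_trans = 12000/(100*10^6) s = 0.1200 ms; t_prop = 50/200000 s = 0.2500 ms; subtotal = 0.3700 ms
Link 2: t_trans = 12000/(5*10^6) s = 2.4000 ms; t_prop = 100/200000 s = 0.5000 ms; subtotal = 2.9000 ms
Link 3: t_trans = 12000/(5*10^6) s = 2.4000 ms; t_prop = 50/200000 s = 0.2500 ms; subtotal = 2.6500 ms
End-to-end = 0.3700 + 2.9000 + 2.6500 = 5.9200 ms -> 5.920 ms (3 dp)

5.920


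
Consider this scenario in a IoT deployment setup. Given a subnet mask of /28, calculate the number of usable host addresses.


Given: subnet mask /28
Host bits = 32 - 28 = 4
Total addresses = 2^4 = 16
Usable hosts = 16 - 2 (network + broadcast) = 14

14


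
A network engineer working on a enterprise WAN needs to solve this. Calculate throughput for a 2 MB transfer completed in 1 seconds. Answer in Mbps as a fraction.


Given: file = 2 MB, time = 1 s
File in Mb = 2 * 8 = 16 Mb
Throughput = 16 / 1 Mbps
Throughput = 16 Mbps

16


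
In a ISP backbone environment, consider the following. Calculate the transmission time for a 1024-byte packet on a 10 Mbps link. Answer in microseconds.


Given: packet = 1024 bytes, bandwidth = 10 Mbps
Packet in bits = 1024 * 8 = 8192 bits
Bandwidth = 10 * 10^6 = 10000000 bps
Time = 8192 / 10000000 seconds
Time in us = 8192 * 10^6 / 10000000 = 819.2

819.2


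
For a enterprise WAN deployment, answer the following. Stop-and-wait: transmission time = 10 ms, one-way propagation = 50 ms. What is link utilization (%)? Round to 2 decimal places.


Given: Ttrans = 10 ms, Tprop = 50 ms
RTT = 2 * Tprop = 2 * 50 = 100 ms
U = Ttrans / (Ttrans + RTT)
U = 10 / (10 + 100)
U = 10 / 110 = 0.090909
U% = 9.09%

9.09


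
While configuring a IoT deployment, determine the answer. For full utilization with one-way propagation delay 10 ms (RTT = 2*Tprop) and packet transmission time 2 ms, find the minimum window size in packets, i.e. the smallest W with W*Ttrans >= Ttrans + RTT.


Given: Ttrans = 2 ms, RTT = 20 ms (= 2 * Tprop, Tprop = 10 ms)
Time until first ACK returns = Ttrans + RTT = 2 + 20 = 22 ms
Need W * Ttrans >= Ttrans + RTT  ->  W >= (Ttrans + RTT) / Ttrans
(Ttrans + RTT) / Ttrans = 22 / 2 = 11
W_min = ceil(11) = 11

11


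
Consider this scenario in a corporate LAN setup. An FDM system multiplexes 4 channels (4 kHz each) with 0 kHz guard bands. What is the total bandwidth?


Given: 4 channels, 4 kHz each, guard = 0 kHz
Channel bandwidth = 4 * 4 = 16 kHz
Guard bands = 3 gaps * 0 kHz = 0 kHz
Total = 16 + 0 = 16 kHz

16


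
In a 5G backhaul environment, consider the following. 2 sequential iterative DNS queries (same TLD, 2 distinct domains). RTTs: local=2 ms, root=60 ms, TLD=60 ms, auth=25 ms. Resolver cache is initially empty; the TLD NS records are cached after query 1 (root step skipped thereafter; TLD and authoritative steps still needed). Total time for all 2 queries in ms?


Lookup 1 (cold cache): local + root + TLD + auth = 2 + 60 + 60 + 25 = 147 ms
Lookups 2..2 (TLD NS cached -> skip root; new domain -> still ask TLD and auth): local + TLD + auth = 2 + 60 + 25 = 87 ms each
Remaining 1 lookups: 1 * 87 = 87 ms
Total = 147 + 87 = 234 ms

234


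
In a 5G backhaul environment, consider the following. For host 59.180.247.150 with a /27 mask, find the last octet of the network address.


Given: IP = 59.180.247.150, prefix = /27
Subnet mask = 255.255.255.224
Last octet of IP: 150
Last octet of mask: 224
Network last octet = 150 AND 224 = 128

128


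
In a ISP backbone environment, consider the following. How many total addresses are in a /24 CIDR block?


Given: CIDR prefix /24
Host bits = 32 - 24 = 8
Total addresses = 2^8 = 256

256


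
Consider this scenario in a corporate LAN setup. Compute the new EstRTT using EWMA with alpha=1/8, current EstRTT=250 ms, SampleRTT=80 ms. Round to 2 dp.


Given: EstRTT = 250 ms, SampleRTT = 80 ms, alpha = 1/8
New EstRTT = (1 - alpha) * EstRTT + alpha * SampleRTT
(7/8) * 250 = 218.75
(1/8) * 80 = 10
New EstRTT = 218.75 + 10 = 228.75 ms -> 228.75 ms (2 dp)

228.75


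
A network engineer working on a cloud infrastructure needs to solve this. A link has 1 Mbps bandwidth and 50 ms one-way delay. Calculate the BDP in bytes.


Given: bandwidth = 1 Mbps, delay = 50 ms
BDP in bits = 1 * 10^6 * 50 / 1000
BDP in bits = 50000
BDP in bytes = 50000 / 8 = 6250

6250


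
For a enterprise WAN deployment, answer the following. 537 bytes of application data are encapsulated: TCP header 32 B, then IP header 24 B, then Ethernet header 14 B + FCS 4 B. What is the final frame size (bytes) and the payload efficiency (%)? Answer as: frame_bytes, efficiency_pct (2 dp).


TCP segment = 537 + 32 = 569 B
IP packet = 569 + 24 = 593 B
Ethernet frame = 593 + 14 + 4 = 611 B
Efficiency = app / frame = 537 / 611 = 0.878887 = 87.8887% -> 87.89% (2 dp)

611, 87.89


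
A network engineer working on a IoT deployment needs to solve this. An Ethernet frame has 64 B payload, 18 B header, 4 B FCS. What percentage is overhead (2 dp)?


Given: payload = 64 B, header = 18 B, trailer = 4 B
Overhead bytes = header + trailer = 18 + 4 = 22
Total frame = payload + overhead = 64 + 22 = 86
Overhead % = 22 / 86 * 100 = 25.5814% -> 25.58% (2 dp)

25.58


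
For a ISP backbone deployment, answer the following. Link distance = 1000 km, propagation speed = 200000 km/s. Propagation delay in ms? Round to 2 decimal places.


Given: distance = 1000 km, speed = 200000 km/s
Delay = distance / speed = 1000 / 200000 seconds
Delay in ms = 1000 * 1000 / 200000
Delay = 5.0000 ms
Rounded to 2 dp = 5.00 ms

5.00


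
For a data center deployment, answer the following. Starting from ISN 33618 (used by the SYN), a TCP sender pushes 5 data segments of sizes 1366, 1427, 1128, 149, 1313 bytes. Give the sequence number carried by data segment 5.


The SYN occupies sequence number ISN = 33618, so the first data byte is ISN + 1 = 33619.
SEQ of data segment i = (ISN + 1) + sum of payload sizes of segments 1..i-1.
Segment 1: SEQ = 33619, payload = 1366 bytes
Segment 2: SEQ = 34985, payload = 1427 bytes
Segment 3: SEQ = 36412, payload = 1128 bytes
Segment 4: SEQ = 37540, payload = 149 bytes
Segment 5: SEQ = 37689, payload = 1313 bytes
SEQ of segment 5 = 33619 + 1366 + 1427 + 1128 + 149 = 37689

37689


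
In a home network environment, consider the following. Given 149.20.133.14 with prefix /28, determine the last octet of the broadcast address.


Given: IP = 149.20.133.14, prefix = /28
Host bits = 32 - 28 = 4
Network last octet = 14 AND mask = 0
Host part size = 2^4 - 1 = 15
Broadcast last octet = 0 OR 15 = 15

15


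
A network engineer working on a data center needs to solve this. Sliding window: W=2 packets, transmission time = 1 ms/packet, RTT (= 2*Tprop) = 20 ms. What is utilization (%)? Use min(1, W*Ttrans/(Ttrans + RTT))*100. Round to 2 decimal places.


Given: W = 2, Ttrans = 1 ms, RTT = 20 ms (= 2 * Tprop, Tprop = 10 ms)
Cycle time = Ttrans + RTT = 1 + 20 = 21 ms (first packet sent until its ACK returns)
W * Ttrans = 2 * 1 = 2 ms of sending per cycle
W * Ttrans / (Ttrans + RTT) = 2 / 21 = 0.095238
U = min(1, 0.095238) = 0.095238
U% = 9.52%

9.52


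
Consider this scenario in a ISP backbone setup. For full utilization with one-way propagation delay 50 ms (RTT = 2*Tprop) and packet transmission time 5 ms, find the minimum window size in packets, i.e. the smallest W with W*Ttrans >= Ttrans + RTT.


Given: Ttrans = 5 ms, RTT = 100 ms (= 2 * Tprop, Tprop = 50 ms)
Time until first ACK returns = Ttrans + RTT = 5 + 100 = 105 ms
Need W * Ttrans >= Ttrans + RTT  ->  W >= (Ttrans + RTT) / Ttrans
(Ttrans + RTT) / Ttrans = 105 / 5 = 21
W_min = ceil(21) = 21

21


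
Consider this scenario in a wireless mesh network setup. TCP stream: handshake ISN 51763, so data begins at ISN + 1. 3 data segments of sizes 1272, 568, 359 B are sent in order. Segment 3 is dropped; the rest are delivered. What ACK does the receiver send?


SYN uses sequence number 51763; first data byte = ISN + 1 = 51764.
Segment 1: SEQ = 51764, len = 1272 B, covers [51764, 53035]
Segment 2: SEQ = 53036, len = 568 B, covers [53036, 53603]
Segment 3: SEQ = 53604, len = 359 B, covers [53604, 53962] [LOST]
In-order data received: bytes [51764, 53603] (segments 1..2).
Segment 3 missing -> gap begins at byte 53604.
Cumulative ACK = next expected in-order byte = 51764 + 1272 + 568 = 53604

53604


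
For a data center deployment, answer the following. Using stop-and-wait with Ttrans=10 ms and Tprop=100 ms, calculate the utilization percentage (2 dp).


Given: Ttrans = 10 ms, Tprop = 100 ms
RTT = 2 * Tprop = 2 * 100 = 200 ms
U = Ttrans / (Ttrans + RTT)
U = 10 / (10 + 200)
U = 10 / 210 = 0.047619
U% = 4.76%

4.76


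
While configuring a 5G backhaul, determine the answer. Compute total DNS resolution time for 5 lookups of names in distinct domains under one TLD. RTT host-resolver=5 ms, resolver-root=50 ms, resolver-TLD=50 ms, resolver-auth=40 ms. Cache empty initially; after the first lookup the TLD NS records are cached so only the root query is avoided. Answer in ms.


Lookup 1 (cold cache): local + root + TLD + auth = 5 + 50 + 50 + 40 = 145 ms
Lookups 2..5 (TLD NS cached -> skip root; new domain -> still ask TLD and auth): local + TLD + auth = 5 + 50 + 40 = 95 ms each
Remaining 4 lookups: 4 * 95 = 380 ms
Total = 145 + 380 = 525 ms

525


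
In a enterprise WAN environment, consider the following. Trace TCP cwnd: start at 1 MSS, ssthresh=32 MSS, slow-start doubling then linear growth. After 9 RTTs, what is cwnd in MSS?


RTT 0: cwnd = 1 MSS (initial)
RTT 1: cwnd = 2 MSS (slow start, doubled)
RTT 2: cwnd = 4 MSS (slow start, doubled)
RTT 3: cwnd = 8 MSS (slow start, doubled)
RTT 4: cwnd = 16 MSS (slow start, doubled)
RTT 5: cwnd = 32 MSS (slow start, doubled)
RTT 6: cwnd = 33 MSS (congestion avoidance, +1)
RTT 7: cwnd = 34 MSS (congestion avoidance, +1)
RTT 8: cwnd = 35 MSS (congestion avoidance, +1)
RTT 9: cwnd = 36 MSS (congestion avoidance, +1)

36


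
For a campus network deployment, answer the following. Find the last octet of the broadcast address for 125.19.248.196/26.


Given: IP = 125.19.248.196, prefix = /26
Host bits = 32 - 26 = 6
Network last octet = 196 AND mask = 192
Host part size = 2^6 - 1 = 63
Broadcast last octet = 192 OR 63 = 255

255


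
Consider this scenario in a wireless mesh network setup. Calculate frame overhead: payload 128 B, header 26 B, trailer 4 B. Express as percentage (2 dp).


Given: payload = 128 B, header = 26 B, trailer = 4 B
Overhead bytes = header + trailer = 26 + 4 = 30
Total frame = payload + overhead = 128 + 30 = 158
Overhead % = 30 / 158 * 100 = 18.9873% -> 18.99% (2 dp)

18.99


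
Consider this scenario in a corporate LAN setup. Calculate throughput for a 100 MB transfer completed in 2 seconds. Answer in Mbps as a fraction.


Given: file = 100 MB, time = 2 s
File in Mb = 100 * 8 = 800 Mb
Throughput = 800 / 2 Mbps
Throughput = 400 Mbps

400
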